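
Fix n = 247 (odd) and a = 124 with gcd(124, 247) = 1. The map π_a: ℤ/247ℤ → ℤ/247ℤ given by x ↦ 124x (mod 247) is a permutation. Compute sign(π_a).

Orbit of 162 under x↦124x: [162, 81, 164, 82, 41, 144, 72]… (length divides ord_247(124)).
Decompose π into cycles: lengths [36, 36, 36, 36, 36, 36, 18, 12, 1] (9 cycles, including the fixed point 0).
247 − 9 = 238 transpositions; sign(π) = (−1)^238 = +1.

+1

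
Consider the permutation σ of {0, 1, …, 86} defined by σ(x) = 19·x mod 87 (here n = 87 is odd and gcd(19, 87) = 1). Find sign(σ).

-1

Orbit of 49 under x↦19x: [49, 61, 28, 10, 16, 43, 34]… (length divides ord_87(19)).
6 cycles of lengths [28, 28, 28, 1, 1, 1].
n − c = 87 − 6 = 81; sign = (−1)^81 = -1.
Check: (19/87) = -1 by Zolotarev.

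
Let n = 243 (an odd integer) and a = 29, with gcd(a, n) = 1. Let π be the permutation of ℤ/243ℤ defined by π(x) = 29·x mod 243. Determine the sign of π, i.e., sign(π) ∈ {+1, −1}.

Orbit of 101 under x↦29x: [101, 13, 134, 241, 185, 19, 65]… (length divides ord_243(29)).
Decompose π into cycles: lengths [162, 54, 18, 6, 2, 1] (6 cycles, including the fixed point 0).
With 6 cycles on 243 points, sign = (−1)^{243−6} = -1.
Check: (29/243) = -1 by Zolotarev.

-1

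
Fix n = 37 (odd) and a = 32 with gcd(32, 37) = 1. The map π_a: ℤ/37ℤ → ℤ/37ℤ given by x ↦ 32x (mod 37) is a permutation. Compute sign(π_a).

-1

Trace 22: π^k(22) = [22, 1, 32, 25, 23, 33, 20] for k=0..6.
2 cycles of lengths [36, 1].
sign(π) = (−1)^{n − #cycles} = (−1)^{37−2} = (−1)^35 = -1.
Zolotarev: (32|37) = -1, matching the cycle-count sign.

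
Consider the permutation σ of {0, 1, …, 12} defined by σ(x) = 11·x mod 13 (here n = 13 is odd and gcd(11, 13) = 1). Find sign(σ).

Orbit of 11 under x↦11x: [11, 4, 5, 3, 7, 12, 2]… (length divides ord_13(11)).
Decompose π into cycles: lengths [12, 1] (2 cycles, including the fixed point 0).
13 − 2 = 11 transpositions; sign(π) = (−1)^11 = -1.
The Jacobi symbol (11|13) = -1 (Zolotarev) agrees.

-1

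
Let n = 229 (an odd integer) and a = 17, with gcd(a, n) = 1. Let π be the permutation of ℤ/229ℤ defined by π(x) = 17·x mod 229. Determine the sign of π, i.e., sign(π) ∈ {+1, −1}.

+1

Trace 203: π^k(203) = [203, 16, 43, 44, 61, 121, 225] for k=0..6.
Decompose π into cycles: lengths [19, 19, 19, 19, 19, 19, 19, 19, 19, 19, 19, 19, 1] (13 cycles, including the fixed point 0).
sign(π) = (−1)^{n − #cycles} = (−1)^{229−13} = (−1)^216 = +1.
Check: (17/229) = +1 by Zolotarev.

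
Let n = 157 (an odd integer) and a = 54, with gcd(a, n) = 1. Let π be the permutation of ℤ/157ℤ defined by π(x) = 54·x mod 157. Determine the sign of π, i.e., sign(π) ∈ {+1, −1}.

Orbit of 118 under x↦54x: [118, 92, 101, 116, 141, 78, 130]… (length divides ord_157(54)).
4 cycles of lengths [52, 52, 52, 1].
With 4 cycles on 157 points, sign = (−1)^{157−4} = -1.

-1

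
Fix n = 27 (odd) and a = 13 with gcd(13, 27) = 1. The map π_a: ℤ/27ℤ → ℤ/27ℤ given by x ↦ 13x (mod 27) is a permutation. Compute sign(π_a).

Start at x=22: 22 → 16 → 19 → 4 → 25 → 1 → 13 → … (one orbit).
7 cycles of lengths [9, 9, 3, 3, 1, 1, 1].
7 cycles on 27: each ℓ→(−1)^(ℓ−1), product (−1)^20 = +1.
Check: (13/27) = +1 by Zolotarev.

+1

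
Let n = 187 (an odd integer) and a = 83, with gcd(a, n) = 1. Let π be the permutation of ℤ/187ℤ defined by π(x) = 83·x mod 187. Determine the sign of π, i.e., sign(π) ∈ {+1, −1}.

Start at x=174: 174 → 43 → 16 → 19 → 81 → 178 → 1 → … (one orbit).
π_83 has 8 disjoint cycles with lengths [40, 40, 40, 40, 10, 8, 8, 1] on {0,…,186}.
187 − 8 = 179 transpositions; sign(π) = (−1)^179 = -1.
Check: (83/187) = -1 by Zolotarev.

-1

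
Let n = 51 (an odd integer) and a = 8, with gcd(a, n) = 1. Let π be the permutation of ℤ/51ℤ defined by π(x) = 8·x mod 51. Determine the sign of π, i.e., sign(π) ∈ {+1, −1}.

-1

Start at x=13: 13 → 2 → 16 → 26 → 4 → 32 → 1 → … (one orbit).
8 cycles of lengths [8, 8, 8, 8, 8, 8, 2, 1].
sign(π) = (−1)^{n − #cycles} = (−1)^{51−8} = (−1)^43 = -1.
The Jacobi symbol (8|51) = -1 (Zolotarev) agrees.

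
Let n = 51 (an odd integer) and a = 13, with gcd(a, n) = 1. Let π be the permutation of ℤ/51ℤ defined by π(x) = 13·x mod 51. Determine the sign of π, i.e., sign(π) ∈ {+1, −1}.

+1

Start at x=16: 16 → 4 → 1 → 13 → 16 (one orbit).
Cycle type of π: 4×12 + 1×3; total 15 cycles.
Σ(ℓ_i−1) = 51−15 = 36; sign = (−1)^36 = +1.
Check: (13/51) = +1 by Zolotarev.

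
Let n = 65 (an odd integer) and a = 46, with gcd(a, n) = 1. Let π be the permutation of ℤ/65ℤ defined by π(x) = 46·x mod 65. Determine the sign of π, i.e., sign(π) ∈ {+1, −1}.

Orbit of 21 under x↦46x: [21, 56, 41, 1, 46, 36, 31]… (length divides ord_65(46)).
Cycle type of π: 12×5 + 1×5; total 10 cycles.
n − c = 65 − 10 = 55; sign = (−1)^55 = -1.
(46|65)_J = -1 (Zolotarev's lemma cross-check).

-1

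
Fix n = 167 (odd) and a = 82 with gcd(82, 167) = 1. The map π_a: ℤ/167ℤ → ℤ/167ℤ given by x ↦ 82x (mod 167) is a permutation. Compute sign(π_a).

-1

Start at x=11: 11 → 67 → 150 → 109 → 87 → 120 → 154 → … (one orbit).
2 cycles of lengths [166, 1].
sign(π) = (−1)^{n − #cycles} = (−1)^{167−2} = (−1)^165 = -1.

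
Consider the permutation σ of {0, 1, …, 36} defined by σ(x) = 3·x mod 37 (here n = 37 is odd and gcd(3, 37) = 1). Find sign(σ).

Start at x=11: 11 → 33 → 25 → 1 → 3 → 9 → 27 → … (one orbit).
The orbit structure of x ↦ 3x mod 37: 3 orbits of sizes [18, 18, 1].
37 − 3 = 34 transpositions; sign(π) = (−1)^34 = +1.

+1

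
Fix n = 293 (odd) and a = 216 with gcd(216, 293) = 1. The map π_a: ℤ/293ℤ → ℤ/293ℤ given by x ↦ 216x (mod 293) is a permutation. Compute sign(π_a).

Orbit of 143 under x↦216x: [143, 123, 198, 283, 184, 189, 97]… (length divides ord_293(216)).
π_216 has 3 disjoint cycles with lengths [146, 146, 1] on {0,…,292}.
n − c = 293 − 3 = 290; sign = (−1)^290 = +1.

+1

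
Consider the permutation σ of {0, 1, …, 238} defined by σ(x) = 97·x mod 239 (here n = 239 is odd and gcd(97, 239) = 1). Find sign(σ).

Orbit of 211 under x↦97x: [211, 152, 165, 231, 180, 13, 66]… (length divides ord_239(97)).
π_97 has 2 disjoint cycles with lengths [238, 1] on {0,…,238}.
Σ(ℓ_i−1) = 239−2 = 237; sign = (−1)^237 = -1.
(97|239)_J = -1 (Zolotarev's lemma cross-check).

-1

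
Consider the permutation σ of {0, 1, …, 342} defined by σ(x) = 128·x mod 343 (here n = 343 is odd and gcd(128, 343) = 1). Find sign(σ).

Orbit of 226 under x↦128x: [226, 116, 99, 324, 312, 148, 79]… (length divides ord_343(128)).
Cycle type of π: 21×14 + 3×16 + 1; total 31 cycles.
n − c = 343 − 31 = 312; sign = (−1)^312 = +1.
The Jacobi symbol (128|343) = +1 (Zolotarev) agrees.

+1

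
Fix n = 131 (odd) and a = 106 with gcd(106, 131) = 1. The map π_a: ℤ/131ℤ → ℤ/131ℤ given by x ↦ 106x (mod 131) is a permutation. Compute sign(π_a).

-1

Orbit of 126 under x↦106x: [126, 125, 19, 49, 85, 102, 70]… (length divides ord_131(106)).
Cycle lengths of π_106 on ℤ/131ℤ: [130, 1]; 2 cycles in total.
2 cycles on 131: each ℓ→(−1)^(ℓ−1), product (−1)^129 = -1.
Zolotarev: (106|131) = -1, matching the cycle-count sign.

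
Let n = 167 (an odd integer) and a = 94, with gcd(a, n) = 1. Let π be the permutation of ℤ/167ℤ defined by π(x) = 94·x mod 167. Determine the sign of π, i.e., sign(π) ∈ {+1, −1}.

+1

Orbit of 16 under x↦94x: [16, 1, 94, 152, 93, 58, 108]… (length divides ord_167(94)).
3 cycles of lengths [83, 83, 1].
Σ(ℓ_i−1) = 167−3 = 164; sign = (−1)^164 = +1.
(94|167)_J = +1 (Zolotarev's lemma cross-check).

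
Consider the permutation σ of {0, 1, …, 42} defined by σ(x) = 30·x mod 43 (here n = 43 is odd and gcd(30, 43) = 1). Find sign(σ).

-1

Orbit of 38 under x↦30x: [38, 22, 15, 20, 41, 26, 6]… (length divides ord_43(30)).
Decompose π into cycles: lengths [42, 1] (2 cycles, including the fixed point 0).
Σ(ℓ_i−1) = 43−2 = 41; sign = (−1)^41 = -1.
Via Zolotarev, sign(π_{30}) = (30|43) = -1.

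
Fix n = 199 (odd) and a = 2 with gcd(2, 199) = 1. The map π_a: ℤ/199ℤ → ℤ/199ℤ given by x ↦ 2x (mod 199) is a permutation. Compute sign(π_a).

+1

Start at x=86: 86 → 172 → 145 → 91 → 182 → 165 → 131 → … (one orbit).
3 cycles of lengths [99, 99, 1].
With 3 cycles on 199 points, sign = (−1)^{199−3} = +1.
Check: (2/199) = +1 by Zolotarev.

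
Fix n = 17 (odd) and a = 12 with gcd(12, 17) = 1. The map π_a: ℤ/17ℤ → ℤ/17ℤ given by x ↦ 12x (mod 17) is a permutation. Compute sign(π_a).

-1

Start at x=8: 8 → 11 → 13 → 3 → 2 → 7 → 16 → … (one orbit).
Cycle lengths of π_12 on ℤ/17ℤ: [16, 1]; 2 cycles in total.
With 2 cycles on 17 points, sign = (−1)^{17−2} = -1.
(12|17)_J = -1 (Zolotarev's lemma cross-check).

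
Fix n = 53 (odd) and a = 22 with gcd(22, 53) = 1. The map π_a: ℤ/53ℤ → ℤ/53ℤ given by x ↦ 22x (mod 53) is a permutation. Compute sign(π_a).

Trace 26: π^k(26) = [26, 42, 23, 29, 2, 44, 14] for k=0..6.
2 cycles of lengths [52, 1].
n − c = 53 − 2 = 51; sign = (−1)^51 = -1.
The Jacobi symbol (22|53) = -1 (Zolotarev) agrees.

-1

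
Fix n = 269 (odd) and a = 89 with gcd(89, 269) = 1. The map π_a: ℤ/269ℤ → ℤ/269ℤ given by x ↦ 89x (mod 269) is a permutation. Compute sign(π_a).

+1

Trace 143: π^k(143) = [143, 84, 213, 127, 5, 176, 62] for k=0..6.
3 cycles of lengths [134, 134, 1].
With 3 cycles on 269 points, sign = (−1)^{269−3} = +1.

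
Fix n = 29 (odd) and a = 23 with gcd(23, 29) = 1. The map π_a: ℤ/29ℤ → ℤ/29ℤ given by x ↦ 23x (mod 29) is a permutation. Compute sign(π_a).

+1

Orbit of 25 under x↦23x: [25, 24, 1, 23, 7, 16, 20]… (length divides ord_29(23)).
Decompose π into cycles: lengths [7, 7, 7, 7, 1] (5 cycles, including the fixed point 0).
Σ(ℓ_i−1) = 29−5 = 24; sign = (−1)^24 = +1.
Zolotarev: (23|29) = +1, matching the cycle-count sign.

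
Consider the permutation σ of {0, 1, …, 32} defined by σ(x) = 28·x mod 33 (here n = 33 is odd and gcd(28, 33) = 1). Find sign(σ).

-1

Start at x=1: 1 → 28 → 25 → 7 → 31 → 10 → 16 → … (one orbit).
Decompose π into cycles: lengths [10, 10, 10, 1, 1, 1] (6 cycles, including the fixed point 0).
33 − 6 = 27 transpositions; sign(π) = (−1)^27 = -1.
The Jacobi symbol (28|33) = -1 (Zolotarev) agrees.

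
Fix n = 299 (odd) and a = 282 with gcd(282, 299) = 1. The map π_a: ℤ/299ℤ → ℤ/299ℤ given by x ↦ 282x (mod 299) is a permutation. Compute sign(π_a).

+1

Orbit of 289 under x↦282x: [289, 170, 100, 94, 196, 256, 133]… (length divides ord_299(282)).
15 cycles of lengths [33, 33, 33, 33, 33, 33, 33, 33, 11, 11, 3, 3, 3, 3, 1].
sign(π) = (−1)^{n − #cycles} = (−1)^{299−15} = (−1)^284 = +1.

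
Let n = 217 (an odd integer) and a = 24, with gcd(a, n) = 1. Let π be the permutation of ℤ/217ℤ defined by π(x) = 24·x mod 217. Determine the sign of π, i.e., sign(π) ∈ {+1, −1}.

Start at x=75: 75 → 64 → 17 → 191 → 27 → 214 → 145 → … (one orbit).
The orbit structure of x ↦ 24x mod 217: 9 orbits of sizes [30, 30, 30, 30, 30, 30, 30, 6, 1].
With 9 cycles on 217 points, sign = (−1)^{217−9} = +1.

+1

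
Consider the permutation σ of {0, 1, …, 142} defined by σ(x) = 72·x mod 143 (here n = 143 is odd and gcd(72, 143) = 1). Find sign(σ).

+1

Start at x=48: 48 → 24 → 12 → 6 → 3 → 73 → 108 → … (one orbit).
π_72 has 5 disjoint cycles with lengths [60, 60, 12, 10, 1] on {0,…,142}.
5 cycles on 143: each ℓ→(−1)^(ℓ−1), product (−1)^138 = +1.
The Jacobi symbol (72|143) = +1 (Zolotarev) agrees.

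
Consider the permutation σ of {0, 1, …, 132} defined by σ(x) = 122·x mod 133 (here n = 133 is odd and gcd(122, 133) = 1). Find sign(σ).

+1

Orbit of 122 under x↦122x: [122, 121, 132, 11, 12, 1]… (length divides ord_133(122)).
Decompose π into cycles: lengths [6, 6, 6, 6, 6, 6, 6, 6, 6, 6, 6, 6, 6, 6, 6, 6, 6, 6, 6, 6, 6, 6, 1] (23 cycles, including the fixed point 0).
n − c = 133 − 23 = 110; sign = (−1)^110 = +1.
(122|133)_J = +1 (Zolotarev's lemma cross-check).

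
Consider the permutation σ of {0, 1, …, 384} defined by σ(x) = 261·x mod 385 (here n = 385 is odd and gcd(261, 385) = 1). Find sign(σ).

-1

Trace 366: π^k(366) = [366, 46, 71, 51, 221, 316, 86] for k=0..6.
Cycle type of π: 30×10 + 10×5 + 3×10 + 1×5; total 30 cycles.
385 − 30 = 355 transpositions; sign(π) = (−1)^355 = -1.
Zolotarev: (261|385) = -1, matching the cycle-count sign.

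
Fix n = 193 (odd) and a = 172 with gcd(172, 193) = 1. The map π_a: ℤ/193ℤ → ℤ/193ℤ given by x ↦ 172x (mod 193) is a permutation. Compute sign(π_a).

+1

Orbit of 1 under x↦172x: [1, 172, 55, 3, 130, 165, 9]… (length divides ord_193(172)).
The orbit structure of x ↦ 172x mod 193: 5 orbits of sizes [48, 48, 48, 48, 1].
Σ(ℓ_i−1) = 193−5 = 188; sign = (−1)^188 = +1.
Via Zolotarev, sign(π_{172}) = (172|193) = +1.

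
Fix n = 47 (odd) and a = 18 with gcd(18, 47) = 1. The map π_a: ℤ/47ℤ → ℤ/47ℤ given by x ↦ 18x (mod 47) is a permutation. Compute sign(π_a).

+1

Start at x=8: 8 → 3 → 7 → 32 → 12 → 28 → 34 → … (one orbit).
3 cycles of lengths [23, 23, 1].
With 3 cycles on 47 points, sign = (−1)^{47−3} = +1.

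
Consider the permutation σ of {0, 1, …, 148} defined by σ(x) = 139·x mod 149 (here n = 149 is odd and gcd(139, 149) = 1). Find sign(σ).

Trace 37: π^k(37) = [37, 77, 124, 101, 33, 117, 22] for k=0..6.
π_139 has 2 disjoint cycles with lengths [148, 1] on {0,…,148}.
Σ(ℓ_i−1) = 149−2 = 147; sign = (−1)^147 = -1.

-1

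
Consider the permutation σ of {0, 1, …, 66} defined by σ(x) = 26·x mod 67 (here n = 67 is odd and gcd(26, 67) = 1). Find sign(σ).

Start at x=1: 1 → 26 → 6 → 22 → 36 → 65 → 15 → … (one orbit).
Cycle type of π: 33×2 + 1; total 3 cycles.
n − c = 67 − 3 = 64; sign = (−1)^64 = +1.
Zolotarev: (26|67) = +1, matching the cycle-count sign.

+1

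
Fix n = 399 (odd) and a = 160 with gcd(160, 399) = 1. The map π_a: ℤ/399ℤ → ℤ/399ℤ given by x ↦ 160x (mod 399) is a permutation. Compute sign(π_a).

Orbit of 202 under x↦160x: [202, 1, 160, 64, 265, 106]… (length divides ord_399(160)).
π_160 has 75 disjoint cycles with lengths [6, 6, 6, 6, 6, 6, 6, 6, 6, 6, 6, 6, 6, 6, 6, 6, 6, 6, 6, 6, 6, 6, 6, 6, 6, 6, 6, 6, 6, 6, 6, 6, 6, 6, 6, 6, 6, 6, 6, 6, 6, 6, 6, 6, 6, 6, 6, 6, 6, 6, 6, 6, 6, 6, 6, 6, 6, 6, 6, 6, 6, 6, 6, 2, 2, 2, 2, 2, 2, 2, 2, 2, 1, 1, 1] on {0,…,398}.
n − c = 399 − 75 = 324; sign = (−1)^324 = +1.
(160|399)_J = +1 (Zolotarev's lemma cross-check).

+1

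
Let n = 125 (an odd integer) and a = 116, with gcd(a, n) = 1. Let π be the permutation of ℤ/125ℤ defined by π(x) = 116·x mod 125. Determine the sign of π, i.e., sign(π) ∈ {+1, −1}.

+1

Trace 71: π^k(71) = [71, 111, 1, 116, 81, 21, 61] for k=0..6.
The orbit structure of x ↦ 116x mod 125: 13 orbits of sizes [25, 25, 25, 25, 5, 5, 5, 5, 1, 1, 1, 1, 1].
13 cycles on 125: each ℓ→(−1)^(ℓ−1), product (−1)^112 = +1.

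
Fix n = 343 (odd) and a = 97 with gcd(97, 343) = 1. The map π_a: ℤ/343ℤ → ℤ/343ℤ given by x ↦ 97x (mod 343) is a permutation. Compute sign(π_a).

-1

Trace 48: π^k(48) = [48, 197, 244, 1, 97, 148, 293] for k=0..6.
π_97 has 46 disjoint cycles with lengths [14, 14, 14, 14, 14, 14, 14, 14, 14, 14, 14, 14, 14, 14, 14, 14, 14, 14, 14, 14, 14, 2, 2, 2, 2, 2, 2, 2, 2, 2, 2, 2, 2, 2, 2, 2, 2, 2, 2, 2, 2, 2, 2, 2, 2, 1] on {0,…,342}.
46 cycles on 343: each ℓ→(−1)^(ℓ−1), product (−1)^297 = -1.
Zolotarev: (97|343) = -1, matching the cycle-count sign.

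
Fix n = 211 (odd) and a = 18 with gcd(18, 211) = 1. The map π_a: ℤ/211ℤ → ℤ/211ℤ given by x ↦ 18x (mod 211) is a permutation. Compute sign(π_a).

Trace 88: π^k(88) = [88, 107, 27, 64, 97, 58, 200] for k=0..6.
4 cycles of lengths [70, 70, 70, 1].
sign(π) = (−1)^{n − #cycles} = (−1)^{211−4} = (−1)^207 = -1.

-1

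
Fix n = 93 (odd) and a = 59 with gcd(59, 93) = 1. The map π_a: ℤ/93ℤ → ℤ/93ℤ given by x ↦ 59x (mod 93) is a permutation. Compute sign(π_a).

-1

Start at x=14: 14 → 82 → 2 → 25 → 80 → 70 → 38 → … (one orbit).
π_59 has 6 disjoint cycles with lengths [30, 30, 15, 15, 2, 1] on {0,…,92}.
sign(π) = (−1)^{n − #cycles} = (−1)^{93−6} = (−1)^87 = -1.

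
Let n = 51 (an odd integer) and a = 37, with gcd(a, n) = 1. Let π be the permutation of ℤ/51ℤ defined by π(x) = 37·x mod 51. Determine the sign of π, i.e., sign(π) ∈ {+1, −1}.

-1

Start at x=16: 16 → 31 → 25 → 7 → 4 → 46 → 19 → … (one orbit).
Cycle lengths of π_37 on ℤ/51ℤ: [16, 16, 16, 1, 1, 1]; 6 cycles in total.
Σ(ℓ_i−1) = 51−6 = 45; sign = (−1)^45 = -1.
Zolotarev: (37|51) = -1, matching the cycle-count sign.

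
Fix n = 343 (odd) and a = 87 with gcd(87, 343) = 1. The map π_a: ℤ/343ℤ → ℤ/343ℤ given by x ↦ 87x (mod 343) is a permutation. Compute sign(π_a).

-1

Start at x=68: 68 → 85 → 192 → 240 → 300 → 32 → 40 → … (one orbit).
The orbit structure of x ↦ 87x mod 343: 4 orbits of sizes [294, 42, 6, 1].
n − c = 343 − 4 = 339; sign = (−1)^339 = -1.
Zolotarev: (87|343) = -1, matching the cycle-count sign.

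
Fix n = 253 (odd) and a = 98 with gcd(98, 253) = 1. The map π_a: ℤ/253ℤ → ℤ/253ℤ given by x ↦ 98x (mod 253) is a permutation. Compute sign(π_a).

-1

Trace 188: π^k(188) = [188, 208, 144, 197, 78, 54, 232] for k=0..6.
Decompose π into cycles: lengths [22, 22, 22, 22, 22, 22, 22, 22, 22, 22, 11, 11, 2, 2, 2, 2, 2, 1] (18 cycles, including the fixed point 0).
253 − 18 = 235 transpositions; sign(π) = (−1)^235 = -1.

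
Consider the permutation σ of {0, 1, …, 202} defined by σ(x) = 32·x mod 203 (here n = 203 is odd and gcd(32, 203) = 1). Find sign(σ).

-1

Trace 197: π^k(197) = [197, 11, 149, 99, 123, 79, 92] for k=0..6.
The orbit structure of x ↦ 32x mod 203: 6 orbits of sizes [84, 84, 28, 3, 3, 1].
n − c = 203 − 6 = 197; sign = (−1)^197 = -1.
(32|203)_J = -1 (Zolotarev's lemma cross-check).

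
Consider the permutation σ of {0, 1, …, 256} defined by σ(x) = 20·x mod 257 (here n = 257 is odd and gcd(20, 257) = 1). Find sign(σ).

-1

Start at x=19: 19 → 123 → 147 → 113 → 204 → 225 → 131 → … (one orbit).
Decompose π into cycles: lengths [256, 1] (2 cycles, including the fixed point 0).
2 cycles on 257: each ℓ→(−1)^(ℓ−1), product (−1)^255 = -1.
The Jacobi symbol (20|257) = -1 (Zolotarev) agrees.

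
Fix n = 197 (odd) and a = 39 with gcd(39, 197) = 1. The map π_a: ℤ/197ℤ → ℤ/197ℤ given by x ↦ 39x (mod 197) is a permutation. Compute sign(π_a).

Start at x=64: 64 → 132 → 26 → 29 → 146 → 178 → 47 → … (one orbit).
3 cycles of lengths [98, 98, 1].
With 3 cycles on 197 points, sign = (−1)^{197−3} = +1.
(39|197)_J = +1 (Zolotarev's lemma cross-check).

+1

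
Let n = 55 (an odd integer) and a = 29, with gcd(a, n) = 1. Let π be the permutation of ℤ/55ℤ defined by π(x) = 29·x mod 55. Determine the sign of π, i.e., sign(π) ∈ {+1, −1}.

-1

Start at x=29: 29 → 16 → 24 → 36 → 54 → 26 → 39 → … (one orbit).
Cycle type of π: 10×5 + 2×2 + 1; total 8 cycles.
Σ(ℓ_i−1) = 55−8 = 47; sign = (−1)^47 = -1.
The Jacobi symbol (29|55) = -1 (Zolotarev) agrees.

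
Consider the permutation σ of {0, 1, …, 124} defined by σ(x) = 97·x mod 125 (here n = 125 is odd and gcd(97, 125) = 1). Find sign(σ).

Orbit of 82 under x↦97x: [82, 79, 38, 61, 42, 74, 53]… (length divides ord_125(97)).
π_97 has 4 disjoint cycles with lengths [100, 20, 4, 1] on {0,…,124}.
With 4 cycles on 125 points, sign = (−1)^{125−4} = -1.
The Jacobi symbol (97|125) = -1 (Zolotarev) agrees.

-1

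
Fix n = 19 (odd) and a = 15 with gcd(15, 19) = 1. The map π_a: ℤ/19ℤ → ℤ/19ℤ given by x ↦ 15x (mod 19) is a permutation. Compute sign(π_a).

-1

Orbit of 12 under x↦15x: [12, 9, 2, 11, 13, 5, 18]… (length divides ord_19(15)).
Cycle type of π: 18 + 1; total 2 cycles.
With 2 cycles on 19 points, sign = (−1)^{19−2} = -1.
Zolotarev: (15|19) = -1, matching the cycle-count sign.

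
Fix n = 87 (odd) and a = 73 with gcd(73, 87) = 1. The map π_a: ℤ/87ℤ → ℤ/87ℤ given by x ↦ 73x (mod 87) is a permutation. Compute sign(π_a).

-1

Orbit of 55 under x↦73x: [55, 13, 79, 25, 85, 28, 43]… (length divides ord_87(73)).
The orbit structure of x ↦ 73x mod 87: 6 orbits of sizes [28, 28, 28, 1, 1, 1].
sign(π) = (−1)^{n − #cycles} = (−1)^{87−6} = (−1)^81 = -1.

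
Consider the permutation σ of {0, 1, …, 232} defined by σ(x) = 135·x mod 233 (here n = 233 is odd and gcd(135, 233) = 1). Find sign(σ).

Trace 8: π^k(8) = [8, 148, 175, 92, 71, 32, 126] for k=0..6.
Cycle type of π: 29×8 + 1; total 9 cycles.
Σ(ℓ_i−1) = 233−9 = 224; sign = (−1)^224 = +1.

+1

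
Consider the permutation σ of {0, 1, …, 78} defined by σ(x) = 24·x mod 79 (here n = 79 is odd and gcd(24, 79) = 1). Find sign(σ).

Orbit of 55 under x↦24x: [55, 56, 1, 24, 23, 78]… (length divides ord_79(24)).
Cycle type of π: 6×13 + 1; total 14 cycles.
14 cycles on 79: each ℓ→(−1)^(ℓ−1), product (−1)^65 = -1.

-1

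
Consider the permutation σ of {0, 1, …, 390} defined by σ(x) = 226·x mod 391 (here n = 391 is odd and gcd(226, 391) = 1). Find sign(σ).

+1

Trace 50: π^k(50) = [50, 352, 179, 181, 242, 343, 100] for k=0..6.
The orbit structure of x ↦ 226x mod 391: 5 orbits of sizes [176, 176, 22, 16, 1].
Σ(ℓ_i−1) = 391−5 = 386; sign = (−1)^386 = +1.
Check: (226/391) = +1 by Zolotarev.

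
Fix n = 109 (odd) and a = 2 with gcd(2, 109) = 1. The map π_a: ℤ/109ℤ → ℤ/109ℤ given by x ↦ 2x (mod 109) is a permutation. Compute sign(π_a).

Orbit of 86 under x↦2x: [86, 63, 17, 34, 68, 27, 54]… (length divides ord_109(2)).
4 cycles of lengths [36, 36, 36, 1].
With 4 cycles on 109 points, sign = (−1)^{109−4} = -1.
Via Zolotarev, sign(π_{2}) = (2|109) = -1.

-1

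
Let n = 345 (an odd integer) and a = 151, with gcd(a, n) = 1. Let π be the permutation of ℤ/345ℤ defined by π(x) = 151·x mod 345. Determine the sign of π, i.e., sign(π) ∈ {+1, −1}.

Trace 16: π^k(16) = [16, 1, 151, 31, 196, 271, 211] for k=0..6.
Cycle type of π: 11×30 + 1×15; total 45 cycles.
345 − 45 = 300 transpositions; sign(π) = (−1)^300 = +1.
Check: (151/345) = +1 by Zolotarev.

+1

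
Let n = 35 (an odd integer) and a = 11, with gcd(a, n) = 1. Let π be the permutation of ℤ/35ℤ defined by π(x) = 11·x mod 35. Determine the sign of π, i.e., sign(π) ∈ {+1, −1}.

+1

Orbit of 16 under x↦11x: [16, 1, 11]… (length divides ord_35(11)).
The orbit structure of x ↦ 11x mod 35: 15 orbits of sizes [3, 3, 3, 3, 3, 3, 3, 3, 3, 3, 1, 1, 1, 1, 1].
n − c = 35 − 15 = 20; sign = (−1)^20 = +1.
Zolotarev: (11|35) = +1, matching the cycle-count sign.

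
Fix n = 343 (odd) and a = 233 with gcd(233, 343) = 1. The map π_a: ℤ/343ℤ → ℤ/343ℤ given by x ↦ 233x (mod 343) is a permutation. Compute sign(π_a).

+1

Orbit of 277 under x↦233x: [277, 57, 247, 270, 141, 268, 18]… (length divides ord_343(233)).
Cycle type of π: 147×2 + 21×2 + 3×2 + 1; total 7 cycles.
Σ(ℓ_i−1) = 343−7 = 336; sign = (−1)^336 = +1.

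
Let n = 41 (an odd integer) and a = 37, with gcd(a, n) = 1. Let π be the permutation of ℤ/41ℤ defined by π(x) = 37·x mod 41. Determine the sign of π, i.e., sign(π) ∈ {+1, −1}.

+1

Trace 18: π^k(18) = [18, 10, 1, 37, 16] for k=0..4.
Cycle lengths of π_37 on ℤ/41ℤ: [5, 5, 5, 5, 5, 5, 5, 5, 1]; 9 cycles in total.
9 cycles on 41: each ℓ→(−1)^(ℓ−1), product (−1)^32 = +1.
Check: (37/41) = +1 by Zolotarev.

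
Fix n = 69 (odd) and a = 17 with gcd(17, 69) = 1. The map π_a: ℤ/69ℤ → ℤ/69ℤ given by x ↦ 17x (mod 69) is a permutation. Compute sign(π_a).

+1

Trace 20: π^k(20) = [20, 64, 53, 4, 68, 52, 56] for k=0..6.
5 cycles of lengths [22, 22, 22, 2, 1].
69 − 5 = 64 transpositions; sign(π) = (−1)^64 = +1.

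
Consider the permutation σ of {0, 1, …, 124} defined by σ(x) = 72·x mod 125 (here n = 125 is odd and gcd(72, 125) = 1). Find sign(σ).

Start at x=56: 56 → 32 → 54 → 13 → 61 → 17 → 99 → … (one orbit).
Cycle lengths of π_72 on ℤ/125ℤ: [100, 20, 4, 1]; 4 cycles in total.
125 − 4 = 121 transpositions; sign(π) = (−1)^121 = -1.
Check: (72/125) = -1 by Zolotarev.

-1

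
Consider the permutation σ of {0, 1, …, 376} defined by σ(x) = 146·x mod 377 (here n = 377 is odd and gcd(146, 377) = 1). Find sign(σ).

Orbit of 204 under x↦146x: [204, 1, 146]… (length divides ord_377(146)).
Cycle type of π: 3×116 + 1×29; total 145 cycles.
145 cycles on 377: each ℓ→(−1)^(ℓ−1), product (−1)^232 = +1.
The Jacobi symbol (146|377) = +1 (Zolotarev) agrees.

+1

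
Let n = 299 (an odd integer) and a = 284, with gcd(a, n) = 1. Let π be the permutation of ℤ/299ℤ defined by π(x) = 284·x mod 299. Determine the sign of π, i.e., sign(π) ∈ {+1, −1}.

-1

Orbit of 154 under x↦284x: [154, 82, 265, 211, 124, 233, 93]… (length divides ord_299(284)).
6 cycles of lengths [132, 132, 12, 11, 11, 1].
6 cycles on 299: each ℓ→(−1)^(ℓ−1), product (−1)^293 = -1.
Check: (284/299) = -1 by Zolotarev.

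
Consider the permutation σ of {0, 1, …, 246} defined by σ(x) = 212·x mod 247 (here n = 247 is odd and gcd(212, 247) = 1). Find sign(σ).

Trace 100: π^k(100) = [100, 205, 235, 173, 120, 246, 35] for k=0..6.
Cycle type of π: 18×13 + 6×2 + 1; total 16 cycles.
247 − 16 = 231 transpositions; sign(π) = (−1)^231 = -1.

-1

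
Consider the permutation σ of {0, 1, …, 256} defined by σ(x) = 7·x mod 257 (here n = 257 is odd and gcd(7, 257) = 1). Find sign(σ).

-1

Start at x=90: 90 → 116 → 41 → 30 → 210 → 185 → 10 → … (one orbit).
The orbit structure of x ↦ 7x mod 257: 2 orbits of sizes [256, 1].
257 − 2 = 255 transpositions; sign(π) = (−1)^255 = -1.
Check: (7/257) = -1 by Zolotarev.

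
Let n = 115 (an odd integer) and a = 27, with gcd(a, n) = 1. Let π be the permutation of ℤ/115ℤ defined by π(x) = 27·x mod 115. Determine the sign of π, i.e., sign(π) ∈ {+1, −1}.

Trace 6: π^k(6) = [6, 47, 4, 108, 41, 72, 104] for k=0..6.
6 cycles of lengths [44, 44, 11, 11, 4, 1].
115 − 6 = 109 transpositions; sign(π) = (−1)^109 = -1.
The Jacobi symbol (27|115) = -1 (Zolotarev) agrees.

-1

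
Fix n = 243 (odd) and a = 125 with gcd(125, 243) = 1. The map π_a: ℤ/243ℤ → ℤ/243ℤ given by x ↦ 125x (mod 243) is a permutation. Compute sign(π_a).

Trace 116: π^k(116) = [116, 163, 206, 235, 215, 145, 143] for k=0..6.
Decompose π into cycles: lengths [54, 54, 54, 18, 18, 18, 6, 6, 6, 2, 2, 2, 2, 1] (14 cycles, including the fixed point 0).
243 − 14 = 229 transpositions; sign(π) = (−1)^229 = -1.
Check: (125/243) = -1 by Zolotarev.

-1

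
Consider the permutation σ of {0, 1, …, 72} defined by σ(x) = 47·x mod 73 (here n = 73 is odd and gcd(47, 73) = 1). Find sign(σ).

Trace 57: π^k(57) = [57, 51, 61, 20, 64, 15, 48] for k=0..6.
2 cycles of lengths [72, 1].
n − c = 73 − 2 = 71; sign = (−1)^71 = -1.
Zolotarev: (47|73) = -1, matching the cycle-count sign.

-1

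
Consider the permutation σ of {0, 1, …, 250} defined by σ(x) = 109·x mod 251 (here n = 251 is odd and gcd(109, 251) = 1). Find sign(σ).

-1

Orbit of 65 under x↦109x: [65, 57, 189, 19, 63, 90, 21]… (length divides ord_251(109)).
The orbit structure of x ↦ 109x mod 251: 2 orbits of sizes [250, 1].
251 − 2 = 249 transpositions; sign(π) = (−1)^249 = -1.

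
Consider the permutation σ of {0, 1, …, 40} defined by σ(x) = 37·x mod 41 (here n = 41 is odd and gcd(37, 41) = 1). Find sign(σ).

+1

Trace 18: π^k(18) = [18, 10, 1, 37, 16] for k=0..4.
Decompose π into cycles: lengths [5, 5, 5, 5, 5, 5, 5, 5, 1] (9 cycles, including the fixed point 0).
n − c = 41 − 9 = 32; sign = (−1)^32 = +1.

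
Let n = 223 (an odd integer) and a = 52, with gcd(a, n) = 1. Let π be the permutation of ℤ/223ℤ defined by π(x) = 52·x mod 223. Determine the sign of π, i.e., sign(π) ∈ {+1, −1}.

Trace 1: π^k(1) = [1, 52, 28, 118, 115, 182, 98] for k=0..6.
Cycle lengths of π_52 on ℤ/223ℤ: [74, 74, 74, 1]; 4 cycles in total.
Σ(ℓ_i−1) = 223−4 = 219; sign = (−1)^219 = -1.

-1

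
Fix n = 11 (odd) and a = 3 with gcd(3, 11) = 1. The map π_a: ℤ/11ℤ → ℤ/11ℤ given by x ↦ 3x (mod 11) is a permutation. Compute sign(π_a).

Start at x=4: 4 → 1 → 3 → 9 → 5 → 4 (one orbit).
3 cycles of lengths [5, 5, 1].
sign(π) = (−1)^{n − #cycles} = (−1)^{11−3} = (−1)^8 = +1.
Check: (3/11) = +1 by Zolotarev.

+1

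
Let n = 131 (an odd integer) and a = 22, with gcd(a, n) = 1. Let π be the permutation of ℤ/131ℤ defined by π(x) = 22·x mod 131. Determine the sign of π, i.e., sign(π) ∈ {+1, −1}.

-1

Orbit of 33 under x↦22x: [33, 71, 121, 42, 7, 23, 113]… (length divides ord_131(22)).
Cycle lengths of π_22 on ℤ/131ℤ: [130, 1]; 2 cycles in total.
sign(π) = (−1)^{n − #cycles} = (−1)^{131−2} = (−1)^129 = -1.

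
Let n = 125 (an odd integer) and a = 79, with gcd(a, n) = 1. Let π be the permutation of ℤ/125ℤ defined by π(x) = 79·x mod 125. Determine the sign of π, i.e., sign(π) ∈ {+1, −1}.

Start at x=114: 114 → 6 → 99 → 71 → 109 → 111 → 19 → … (one orbit).
Decompose π into cycles: lengths [50, 50, 10, 10, 2, 2, 1] (7 cycles, including the fixed point 0).
With 7 cycles on 125 points, sign = (−1)^{125−7} = +1.
Check: (79/125) = +1 by Zolotarev.

+1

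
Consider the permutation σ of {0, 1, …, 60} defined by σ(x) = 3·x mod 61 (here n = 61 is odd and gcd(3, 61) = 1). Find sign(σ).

Trace 60: π^k(60) = [60, 58, 52, 34, 41, 1, 3] for k=0..6.
Decompose π into cycles: lengths [10, 10, 10, 10, 10, 10, 1] (7 cycles, including the fixed point 0).
61 − 7 = 54 transpositions; sign(π) = (−1)^54 = +1.
The Jacobi symbol (3|61) = +1 (Zolotarev) agrees.

+1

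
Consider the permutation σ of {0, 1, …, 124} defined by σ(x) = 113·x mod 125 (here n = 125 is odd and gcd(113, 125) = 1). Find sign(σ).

Start at x=3: 3 → 89 → 57 → 66 → 83 → 4 → 77 → … (one orbit).
Cycle lengths of π_113 on ℤ/125ℤ: [100, 20, 4, 1]; 4 cycles in total.
With 4 cycles on 125 points, sign = (−1)^{125−4} = -1.

-1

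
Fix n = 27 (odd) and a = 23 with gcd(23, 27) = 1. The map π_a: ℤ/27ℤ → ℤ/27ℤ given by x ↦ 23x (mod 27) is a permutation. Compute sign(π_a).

-1

Start at x=26: 26 → 4 → 11 → 10 → 14 → 25 → 8 → … (one orbit).
Cycle type of π: 18 + 6 + 2 + 1; total 4 cycles.
n − c = 27 − 4 = 23; sign = (−1)^23 = -1.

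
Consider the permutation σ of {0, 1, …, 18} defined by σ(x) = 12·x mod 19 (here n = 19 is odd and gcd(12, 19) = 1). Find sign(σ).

Trace 11: π^k(11) = [11, 18, 7, 8, 1, 12] for k=0..5.
Cycle type of π: 6×3 + 1; total 4 cycles.
sign(π) = (−1)^{n − #cycles} = (−1)^{19−4} = (−1)^15 = -1.
Via Zolotarev, sign(π_{12}) = (12|19) = -1.

-1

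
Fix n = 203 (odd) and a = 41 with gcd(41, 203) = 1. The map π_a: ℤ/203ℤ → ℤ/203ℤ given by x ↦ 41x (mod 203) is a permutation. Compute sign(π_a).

Orbit of 41 under x↦41x: [41, 57, 104, 1]… (length divides ord_203(41)).
Decompose π into cycles: lengths [4, 4, 4, 4, 4, 4, 4, 4, 4, 4, 4, 4, 4, 4, 4, 4, 4, 4, 4, 4, 4, 4, 4, 4, 4, 4, 4, 4, 4, 4, 4, 4, 4, 4, 4, 4, 4, 4, 4, 4, 4, 4, 4, 4, 4, 4, 4, 4, 4, 2, 2, 2, 1] (53 cycles, including the fixed point 0).
203 − 53 = 150 transpositions; sign(π) = (−1)^150 = +1.

+1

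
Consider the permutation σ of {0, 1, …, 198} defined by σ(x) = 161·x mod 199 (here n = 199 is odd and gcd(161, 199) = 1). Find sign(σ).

Start at x=65: 65 → 117 → 131 → 196 → 114 → 46 → 43 → … (one orbit).
π_161 has 3 disjoint cycles with lengths [99, 99, 1] on {0,…,198}.
n − c = 199 − 3 = 196; sign = (−1)^196 = +1.
Check: (161/199) = +1 by Zolotarev.

+1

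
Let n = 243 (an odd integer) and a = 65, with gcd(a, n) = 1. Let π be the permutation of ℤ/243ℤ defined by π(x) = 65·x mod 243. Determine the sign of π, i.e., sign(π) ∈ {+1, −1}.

-1

Orbit of 16 under x↦65x: [16, 68, 46, 74, 193, 152, 160]… (length divides ord_243(65)).
6 cycles of lengths [162, 54, 18, 6, 2, 1].
With 6 cycles on 243 points, sign = (−1)^{243−6} = -1.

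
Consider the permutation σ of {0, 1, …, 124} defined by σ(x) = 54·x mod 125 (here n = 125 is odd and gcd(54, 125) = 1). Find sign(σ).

+1

Orbit of 96 under x↦54x: [96, 59, 61, 44, 1, 54, 41]… (length divides ord_125(54)).
7 cycles of lengths [50, 50, 10, 10, 2, 2, 1].
n − c = 125 − 7 = 118; sign = (−1)^118 = +1.
Zolotarev: (54|125) = +1, matching the cycle-count sign.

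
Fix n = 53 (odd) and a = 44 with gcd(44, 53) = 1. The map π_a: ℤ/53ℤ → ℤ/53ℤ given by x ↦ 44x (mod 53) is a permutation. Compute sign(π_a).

Trace 36: π^k(36) = [36, 47, 1, 44, 28, 13, 42] for k=0..6.
Cycle type of π: 13×4 + 1; total 5 cycles.
Σ(ℓ_i−1) = 53−5 = 48; sign = (−1)^48 = +1.
The Jacobi symbol (44|53) = +1 (Zolotarev) agrees.

+1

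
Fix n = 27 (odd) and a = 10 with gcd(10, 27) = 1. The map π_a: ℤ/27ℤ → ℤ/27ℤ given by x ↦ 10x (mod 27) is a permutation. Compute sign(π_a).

Start at x=19: 19 → 1 → 10 → 19 (one orbit).
The orbit structure of x ↦ 10x mod 27: 15 orbits of sizes [3, 3, 3, 3, 3, 3, 1, 1, 1, 1, 1, 1, 1, 1, 1].
sign(π) = (−1)^{n − #cycles} = (−1)^{27−15} = (−1)^12 = +1.

+1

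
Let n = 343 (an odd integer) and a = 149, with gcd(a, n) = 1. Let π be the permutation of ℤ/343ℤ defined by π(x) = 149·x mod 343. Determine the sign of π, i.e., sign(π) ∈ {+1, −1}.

+1

Orbit of 233 under x↦149x: [233, 74, 50, 247, 102, 106, 16]… (length divides ord_343(149)).
π_149 has 7 disjoint cycles with lengths [147, 147, 21, 21, 3, 3, 1] on {0,…,342}.
Σ(ℓ_i−1) = 343−7 = 336; sign = (−1)^336 = +1.
The Jacobi symbol (149|343) = +1 (Zolotarev) agrees.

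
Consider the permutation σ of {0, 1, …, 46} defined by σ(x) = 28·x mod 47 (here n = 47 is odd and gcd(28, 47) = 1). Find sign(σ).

Start at x=37: 37 → 2 → 9 → 17 → 6 → 27 → 4 → … (one orbit).
Decompose π into cycles: lengths [23, 23, 1] (3 cycles, including the fixed point 0).
47 − 3 = 44 transpositions; sign(π) = (−1)^44 = +1.
Check: (28/47) = +1 by Zolotarev.

+1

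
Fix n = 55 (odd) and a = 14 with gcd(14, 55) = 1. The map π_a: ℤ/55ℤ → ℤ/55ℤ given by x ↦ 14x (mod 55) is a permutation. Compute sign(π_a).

Orbit of 36 under x↦14x: [36, 9, 16, 4, 1, 14, 31]… (length divides ord_55(14)).
The orbit structure of x ↦ 14x mod 55: 9 orbits of sizes [10, 10, 10, 10, 5, 5, 2, 2, 1].
With 9 cycles on 55 points, sign = (−1)^{55−9} = +1.
(14|55)_J = +1 (Zolotarev's lemma cross-check).

+1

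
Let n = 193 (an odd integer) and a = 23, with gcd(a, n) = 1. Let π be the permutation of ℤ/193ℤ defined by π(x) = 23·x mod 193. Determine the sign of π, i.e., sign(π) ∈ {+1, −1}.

+1

Orbit of 1 under x↦23x: [1, 23, 143, 8, 184, 179, 64]… (length divides ord_193(23)).
Cycle lengths of π_23 on ℤ/193ℤ: [32, 32, 32, 32, 32, 32, 1]; 7 cycles in total.
n − c = 193 − 7 = 186; sign = (−1)^186 = +1.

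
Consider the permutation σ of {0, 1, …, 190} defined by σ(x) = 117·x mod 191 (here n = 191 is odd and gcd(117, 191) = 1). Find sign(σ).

Trace 100: π^k(100) = [100, 49, 3, 160, 2, 43, 65] for k=0..6.
π_117 has 3 disjoint cycles with lengths [95, 95, 1] on {0,…,190}.
191 − 3 = 188 transpositions; sign(π) = (−1)^188 = +1.

+1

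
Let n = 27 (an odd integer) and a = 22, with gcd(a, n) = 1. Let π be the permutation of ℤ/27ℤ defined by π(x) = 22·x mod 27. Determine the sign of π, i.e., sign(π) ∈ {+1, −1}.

Trace 22: π^k(22) = [22, 25, 10, 4, 7, 19, 13] for k=0..6.
Cycle type of π: 9×2 + 3×2 + 1×3; total 7 cycles.
n − c = 27 − 7 = 20; sign = (−1)^20 = +1.

+1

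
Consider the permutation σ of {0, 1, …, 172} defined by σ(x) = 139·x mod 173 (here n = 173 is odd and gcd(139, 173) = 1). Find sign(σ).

+1

Orbit of 22 under x↦139x: [22, 117, 1, 139, 118, 140, 84]… (length divides ord_173(139)).
5 cycles of lengths [43, 43, 43, 43, 1].
5 cycles on 173: each ℓ→(−1)^(ℓ−1), product (−1)^168 = +1.
Zolotarev: (139|173) = +1, matching the cycle-count sign.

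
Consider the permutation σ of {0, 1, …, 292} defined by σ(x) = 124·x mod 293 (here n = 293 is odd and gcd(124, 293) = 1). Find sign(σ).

+1

Trace 141: π^k(141) = [141, 197, 109, 38, 24, 46, 137] for k=0..6.
π_124 has 5 disjoint cycles with lengths [73, 73, 73, 73, 1] on {0,…,292}.
n − c = 293 − 5 = 288; sign = (−1)^288 = +1.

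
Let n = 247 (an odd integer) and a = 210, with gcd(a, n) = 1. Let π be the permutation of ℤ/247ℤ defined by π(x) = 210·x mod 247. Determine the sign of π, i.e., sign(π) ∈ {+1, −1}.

Orbit of 172 under x↦210x: [172, 58, 77, 115, 191, 96, 153]… (length divides ord_247(210)).
π_210 has 38 disjoint cycles with lengths [12, 12, 12, 12, 12, 12, 12, 12, 12, 12, 12, 12, 12, 12, 12, 12, 12, 12, 12, 1, 1, 1, 1, 1, 1, 1, 1, 1, 1, 1, 1, 1, 1, 1, 1, 1, 1, 1] on {0,…,246}.
sign(π) = (−1)^{n − #cycles} = (−1)^{247−38} = (−1)^209 = -1.

-1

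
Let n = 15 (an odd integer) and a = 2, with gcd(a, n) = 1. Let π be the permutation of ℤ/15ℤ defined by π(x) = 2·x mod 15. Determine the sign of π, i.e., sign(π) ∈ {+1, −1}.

Trace 4: π^k(4) = [4, 8, 1, 2] for k=0..3.
Cycle lengths of π_2 on ℤ/15ℤ: [4, 4, 4, 2, 1]; 5 cycles in total.
sign(π) = (−1)^{n − #cycles} = (−1)^{15−5} = (−1)^10 = +1.

+1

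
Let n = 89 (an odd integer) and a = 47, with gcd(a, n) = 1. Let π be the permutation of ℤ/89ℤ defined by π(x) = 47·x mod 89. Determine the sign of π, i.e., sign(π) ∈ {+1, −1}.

Trace 80: π^k(80) = [80, 22, 55, 4, 10, 25, 18] for k=0..6.
π_47 has 3 disjoint cycles with lengths [44, 44, 1] on {0,…,88}.
sign(π) = (−1)^{n − #cycles} = (−1)^{89−3} = (−1)^86 = +1.
(47|89)_J = +1 (Zolotarev's lemma cross-check).

+1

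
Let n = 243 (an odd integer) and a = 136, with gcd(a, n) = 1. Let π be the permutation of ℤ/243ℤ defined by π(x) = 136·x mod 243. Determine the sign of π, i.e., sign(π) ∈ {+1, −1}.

+1

Trace 190: π^k(190) = [190, 82, 217, 109, 1, 136, 28] for k=0..6.
π_136 has 63 disjoint cycles with lengths [9, 9, 9, 9, 9, 9, 9, 9, 9, 9, 9, 9, 9, 9, 9, 9, 9, 9, 3, 3, 3, 3, 3, 3, 3, 3, 3, 3, 3, 3, 3, 3, 3, 3, 3, 3, 1, 1, 1, 1, 1, 1, 1, 1, 1, 1, 1, 1, 1, 1, 1, 1, 1, 1, 1, 1, 1, 1, 1, 1, 1, 1, 1] on {0,…,242}.
63 cycles on 243: each ℓ→(−1)^(ℓ−1), product (−1)^180 = +1.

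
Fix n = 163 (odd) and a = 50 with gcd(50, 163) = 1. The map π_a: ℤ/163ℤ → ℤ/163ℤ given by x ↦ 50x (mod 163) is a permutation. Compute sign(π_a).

Start at x=6: 6 → 137 → 4 → 37 → 57 → 79 → 38 → … (one orbit).
Cycle lengths of π_50 on ℤ/163ℤ: [162, 1]; 2 cycles in total.
With 2 cycles on 163 points, sign = (−1)^{163−2} = -1.

-1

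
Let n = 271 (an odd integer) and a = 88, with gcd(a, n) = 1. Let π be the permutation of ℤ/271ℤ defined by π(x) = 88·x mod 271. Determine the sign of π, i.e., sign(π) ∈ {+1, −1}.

Orbit of 248 under x↦88x: [248, 144, 206, 242, 158, 83, 258]… (length divides ord_271(88)).
π_88 has 11 disjoint cycles with lengths [27, 27, 27, 27, 27, 27, 27, 27, 27, 27, 1] on {0,…,270}.
271 − 11 = 260 transpositions; sign(π) = (−1)^260 = +1.
Check: (88/271) = +1 by Zolotarev.

+1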